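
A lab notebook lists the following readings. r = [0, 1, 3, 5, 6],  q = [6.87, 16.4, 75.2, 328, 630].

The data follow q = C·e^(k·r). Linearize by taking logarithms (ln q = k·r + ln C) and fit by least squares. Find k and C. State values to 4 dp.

k = 0.7518, C = 7.3981

With ln qᵢ as the transformed response and rᵢ as the regressor:
XᵀX = [[71.0000, 15.0000]; [15.0000, 5]], rhs = [83.3971, 21.2833]ᵀ  (here Σr = 15.0000, Σ(r)² = 71.0000, Σln q = 21.2833, Σr·ln q = 83.3971).
Slope k = (n·Σr·ln q − Σr·Σln q)/(n·Σ(r)² − (Σr)²) = (5·83.3971 − 15.0000·21.2833)/130.0000 = 0.75181; ln C = (Σln q − k·Σr)/n = 2.00123, so C = exp(2.00123) = 7.39813.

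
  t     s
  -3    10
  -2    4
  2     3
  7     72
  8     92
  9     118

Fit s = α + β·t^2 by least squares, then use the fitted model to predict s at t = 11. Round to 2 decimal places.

ŝ = 177.85

With design matrix A, AᵀA = [[6, 211]; [211, 13171]] and Aᵀs = [299, 19092]ᵀ.
Δ = 6·13171 − 211² = 34505.
α = (299·13171 − 211·19092)/34505 = -90283/34505; β = (6·19092 − 211·299)/34505 = 51463/34505.
At t = 11: ŝ = (-90283/34505)·(1) + (51463/34505)·(121) = 11916/67.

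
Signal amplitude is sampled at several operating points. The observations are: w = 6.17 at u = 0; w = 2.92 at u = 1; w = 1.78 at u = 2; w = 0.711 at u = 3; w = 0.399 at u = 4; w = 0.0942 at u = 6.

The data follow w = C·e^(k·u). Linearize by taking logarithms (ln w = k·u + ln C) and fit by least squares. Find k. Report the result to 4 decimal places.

Linearized form: ln w = k·u + ln C. From the 6 transformed points,
Σu = 16.0000, Σ(u)² = 66.0000, Σln w = -0.1543, Σu·ln w = -16.6476.
Equations: 66.0000·k + 16.0000·ln C = -16.6476;  16.0000·k + 6·ln C = -0.1543.
Solving (det = 140.0000): k = -0.69583, ln C = 1.82984.

k = -0.6958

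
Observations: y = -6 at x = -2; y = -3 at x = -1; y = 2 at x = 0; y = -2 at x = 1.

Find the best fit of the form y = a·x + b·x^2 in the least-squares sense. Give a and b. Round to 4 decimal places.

Entries of AᵀA: Σx·x = 6, Σx·x^2 = -8, Σx^2·x^2 = 18.
And Σx·y = 13, Σx^2·y = -29.
Eliminating b: 18·(row 1) − (-8)·(row 2) gives 44·a = 18·13 − (-8)·(-29) = 2, so a = 1/22.
Then b = ((-29) − (-8)·(1/22))/18 = -35/22.

a = 0.0455, b = -1.5909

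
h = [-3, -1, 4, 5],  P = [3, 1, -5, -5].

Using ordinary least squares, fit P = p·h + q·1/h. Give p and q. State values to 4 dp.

Sums needed: Σh·h = 51, Σh·1/h = 4, Σ1/h·1/h = 4369/3600.
Moment sums: Σh·P = -55, Σ1/h·P = -17/4.
Eliminating q: (4369/3600)·(row 1) − 4·(row 2) gives (55073/1200)·p = (4369/3600)·(-55) − 4·(-17/4) = -35819/720, so p = -179095/165219.
Then q = ((-17/4) − 4·(-179095/165219))/(4369/3600) = 3900/55073.

p = -1.0840, q = 0.0708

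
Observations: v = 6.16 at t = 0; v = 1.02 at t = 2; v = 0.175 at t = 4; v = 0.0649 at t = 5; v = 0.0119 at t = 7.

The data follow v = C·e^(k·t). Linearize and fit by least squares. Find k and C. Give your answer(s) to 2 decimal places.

k = -0.90, C = 6.12

Linearized form: ln v = k·t + ln C. From the 5 transformed points,
Σt = 18.0000, Σ(t)² = 94.0000, Σln v = -7.0712, Σt·ln v = -51.6253.
Normal system: [[94.0000, 18.0000]; [18.0000, 5]]·[k, ln C]ᵀ = [-51.6253, -7.0712]ᵀ.
Slope k = (n·Σt·ln v − Σt·Σln v)/(n·Σ(t)² − (Σt)²) = (5·-51.6253 − 18.0000·-7.0712)/146.0000 = -0.89620; ln C = (Σln v − k·Σt)/n = 1.81207, so C = exp(1.81207) = 6.12309.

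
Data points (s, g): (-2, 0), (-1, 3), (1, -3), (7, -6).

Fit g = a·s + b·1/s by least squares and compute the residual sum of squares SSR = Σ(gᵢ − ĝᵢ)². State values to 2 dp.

The normal equations are: 55·a + 4·b = -48;  4·a + (445/196)·b = -48/7.
(Σs·s = 55, Σs·1/s = 4, Σ1/s·1/s = 445/196, Σs·g = -48, Σ1/s·g = -48/7.)
Δ = 55·(445/196) − 4² = 21339/196.
a = ((-48)·(445/196) − 4·(-48/7))/(21339/196) = -1776/2371; b = (55·(-48/7) − 4·(-48))/(21339/196) = -4032/2371.
Residuals: -5568/2371, 1305/2371, -1305/2371, -1218/2371; SSR = 15138/2371.

SSR = 6.38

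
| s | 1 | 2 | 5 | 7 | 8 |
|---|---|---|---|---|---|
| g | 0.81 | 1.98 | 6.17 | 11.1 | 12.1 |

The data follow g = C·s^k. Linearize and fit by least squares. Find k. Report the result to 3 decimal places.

Linearized form: ln g = k·ln s + ln C. From the 5 transformed points,
Σln s = 6.3279, Σ(ln s)² = 11.1814, Σln g = 7.1922, Σln s·ln g = 13.2704.
Normal system: [[11.1814, 6.3279]; [6.3279, 5]]·[k, ln C]ᵀ = [13.2704, 7.1922]ᵀ.
Solving (det = 15.8642): k = 1.31364, ln C = -0.22408.

k = 1.314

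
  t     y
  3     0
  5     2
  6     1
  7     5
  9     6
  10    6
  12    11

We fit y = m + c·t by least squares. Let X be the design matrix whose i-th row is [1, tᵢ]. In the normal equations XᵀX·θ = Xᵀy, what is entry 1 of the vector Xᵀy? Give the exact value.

Entry 1 ↔ basis 1, so (Xᵀy)_{1} = Σᵢ yᵢ = (1)·(0) + (1)·(2) + (1)·(1) + (1)·(5) + (1)·(6) + (1)·(6) + (1)·(11) = 31.

31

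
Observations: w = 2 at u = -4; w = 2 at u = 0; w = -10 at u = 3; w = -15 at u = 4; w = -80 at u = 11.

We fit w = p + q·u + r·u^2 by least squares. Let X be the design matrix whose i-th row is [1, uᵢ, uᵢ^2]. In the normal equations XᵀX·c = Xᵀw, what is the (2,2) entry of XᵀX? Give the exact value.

Row 2 ↔ basis u, column 2 ↔ basis u, so (XᵀX)_{2,2} = Σᵢ (u)·(u) = (-4)·(-4) + (0)·(0) + (3)·(3) + (4)·(4) + (11)·(11) = 162.

162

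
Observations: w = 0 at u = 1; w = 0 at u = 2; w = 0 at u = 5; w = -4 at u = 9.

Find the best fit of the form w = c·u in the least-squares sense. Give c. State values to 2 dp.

c = -0.32

Setting ∂/∂c … = 0 gives: 111·c = -36.
c = (-36)/111 = -0.324324.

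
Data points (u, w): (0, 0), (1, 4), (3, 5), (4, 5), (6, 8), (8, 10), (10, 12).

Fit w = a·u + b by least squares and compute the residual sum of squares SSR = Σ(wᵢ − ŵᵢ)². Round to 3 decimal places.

With design matrix X, XᵀX = [[226, 32]; [32, 7]] and Xᵀw = [287, 44]ᵀ.
Determinant 226·7 − 32² = 558.
a = (287·7 − 32·44)/558 = 601/558; b = (226·44 − 32·287)/558 = 380/279.
Residuals: -380/279, 871/558, 227/558, -187/279, 49/279, 2/93, -37/279; SSR = 2765/558.

SSR = 4.955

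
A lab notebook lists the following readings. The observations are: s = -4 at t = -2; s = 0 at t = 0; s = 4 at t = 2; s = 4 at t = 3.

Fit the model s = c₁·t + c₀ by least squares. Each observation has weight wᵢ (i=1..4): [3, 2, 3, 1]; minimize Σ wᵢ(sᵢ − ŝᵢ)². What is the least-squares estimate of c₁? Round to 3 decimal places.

The normal system XᵀWX·[c₁, c₀]ᵀ = XᵀWs is [[33, 3]; [3, 9]]·[c₁, c₀]ᵀ = [60, 4]ᵀ.
det = 33·9 − 3² = 288.
c₁ = (60·9 − 3·4)/288 = 11/6; c₀ = (33·4 − 3·60)/288 = -1/6.

c₁ = 1.833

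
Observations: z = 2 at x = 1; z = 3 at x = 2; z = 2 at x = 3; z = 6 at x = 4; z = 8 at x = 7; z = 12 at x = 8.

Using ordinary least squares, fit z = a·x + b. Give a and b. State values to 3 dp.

Sums needed: Σx·x = 143, Σx = 25, Σ1 = 6.
For Aᵀz: Σx·z = 190, Σz = 33.
Determinant 143·6 − 25² = 233.
a = (190·6 − 25·33)/233 = 315/233; b = (143·33 − 25·190)/233 = -31/233.

a = 1.352, b = -0.133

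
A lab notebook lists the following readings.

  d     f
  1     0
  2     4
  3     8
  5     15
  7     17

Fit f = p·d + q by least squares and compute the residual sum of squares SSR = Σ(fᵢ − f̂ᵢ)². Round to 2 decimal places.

The normal system AᵀA·[p, q]ᵀ = Aᵀf is [[88, 18]; [18, 5]]·[p, q]ᵀ = [226, 44]ᵀ.
Determinant 88·5 − 18² = 116.
p = (226·5 − 18·44)/116 = 169/58; q = (88·44 − 18·226)/116 = -49/29.
Residuals: -71/58, -4/29, 55/58, 123/58, -99/58; SSR = 285/29.

SSR = 9.83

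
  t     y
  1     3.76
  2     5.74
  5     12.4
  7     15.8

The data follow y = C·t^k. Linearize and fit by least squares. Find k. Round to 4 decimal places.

k = 0.7530

Taking logs, ln y = k·ln t + ln C, so regress ln y on ln t.
XᵀX = [[6.8573, 4.2485]; [4.2485, 4]], rhs = [10.6341, 8.3496]ᵀ  (here Σln t = 4.2485, Σ(ln t)² = 6.8573, Σln y = 8.3496, Σln t·ln y = 10.6341).
Solving (det = 9.3795): k = 0.75303, ln C = 1.28759.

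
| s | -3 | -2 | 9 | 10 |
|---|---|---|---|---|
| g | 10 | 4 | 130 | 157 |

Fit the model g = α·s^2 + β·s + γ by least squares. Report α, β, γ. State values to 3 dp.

α = 1.375, β = 1.744, γ = 2.459

The normal equations are: 16658·α + 1694·β + 194·γ = 26336;  1694·α + 194·β + 14·γ = 2702;  194·α + 14·β + 4·γ = 301.
Row-reducing yields α = 11/8, β = 2023/1160, γ = 713/290.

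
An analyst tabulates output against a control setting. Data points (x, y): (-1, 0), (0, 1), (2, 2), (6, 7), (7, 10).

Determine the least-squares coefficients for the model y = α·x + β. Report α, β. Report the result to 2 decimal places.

α = 1.18, β = 0.69

Setting ∂/∂α … = 0 gives: 90·α + 14·β = 116;  14·α + 5·β = 20.
(Σx·x = 90, Σx = 14, Σ1 = 5, Σx·y = 116, Σy = 20.)
Eliminating β: 5·(row 1) − 14·(row 2) gives 254·α = 5·116 − 14·20 = 300, so α = 150/127.
Then β = (20 − 14·(150/127))/5 = 88/127.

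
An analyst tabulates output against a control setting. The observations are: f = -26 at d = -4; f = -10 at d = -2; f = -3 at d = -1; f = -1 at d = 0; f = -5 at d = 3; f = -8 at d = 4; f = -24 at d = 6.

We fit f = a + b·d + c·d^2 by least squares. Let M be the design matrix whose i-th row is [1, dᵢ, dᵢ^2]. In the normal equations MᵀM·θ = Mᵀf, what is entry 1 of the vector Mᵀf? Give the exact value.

Entry 1 ↔ basis 1, so (Mᵀf)_{1} = Σᵢ fᵢ = (1)·(-26) + (1)·(-10) + (1)·(-3) + (1)·(-1) + (1)·(-5) + (1)·(-8) + (1)·(-24) = -77.

-77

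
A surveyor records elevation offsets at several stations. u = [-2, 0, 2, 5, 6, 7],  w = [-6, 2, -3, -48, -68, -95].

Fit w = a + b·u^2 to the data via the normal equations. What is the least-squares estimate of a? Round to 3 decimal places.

a = 2.855

Forming XᵀX = [[6, 118]; [118, 4354]] and Xᵀw = [-218, -8339]ᵀ gives XᵀX·[a, b]ᵀ = Xᵀw.
det = 6·4354 − 118² = 12200.
a = ((-218)·4354 − 118·(-8339))/12200 = 3483/1220; b = (6·(-8339) − 118·(-218))/12200 = -2431/1220.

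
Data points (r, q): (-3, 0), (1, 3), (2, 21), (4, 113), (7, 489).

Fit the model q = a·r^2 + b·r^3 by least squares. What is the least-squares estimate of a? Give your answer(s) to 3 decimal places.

a = 3.041

Normal-equation sums: Σr^2·r^2 = 2755, Σr^2·r^3 = 17621, Σr^3·r^3 = 122539.
For Mᵀq: Σr^2·q = 25856, Σr^3·q = 175130.
Normal equations: [[2755, 17621]; [17621, 122539]]·[a, b]ᵀ = [25856, 175130]ᵀ.
Δ = 2755·122539 − 17621² = 27095304.
a = (25856·122539 − 17621·175130)/27095304 = 41201327/13547652; b = (2755·175130 − 17621·25856)/27095304 = 13437287/13547652.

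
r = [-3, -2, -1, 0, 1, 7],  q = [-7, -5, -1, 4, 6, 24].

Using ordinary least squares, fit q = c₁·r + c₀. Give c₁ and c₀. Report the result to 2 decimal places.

With design matrix M, MᵀM = [[64, 2]; [2, 6]] and Mᵀq = [206, 21]ᵀ.
Eliminating c₀: 6·(row 1) − 2·(row 2) gives 380·c₁ = 6·206 − 2·21 = 1194, so c₁ = 597/190.
Then c₀ = (21 − 2·(597/190))/6 = 233/95.

c₁ = 3.14, c₀ = 2.45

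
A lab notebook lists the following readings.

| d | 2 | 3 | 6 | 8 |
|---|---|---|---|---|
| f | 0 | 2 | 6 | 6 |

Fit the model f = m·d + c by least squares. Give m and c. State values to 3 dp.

m = 1.033, c = -1.407

Normal-equation sums: Σd·d = 113, Σd = 19, Σ1 = 4.
Moment sums: Σd·f = 90, Σf = 14.
Determinant 113·4 − 19² = 91.
m = (90·4 − 19·14)/91 = 94/91; c = (113·14 − 19·90)/91 = -128/91.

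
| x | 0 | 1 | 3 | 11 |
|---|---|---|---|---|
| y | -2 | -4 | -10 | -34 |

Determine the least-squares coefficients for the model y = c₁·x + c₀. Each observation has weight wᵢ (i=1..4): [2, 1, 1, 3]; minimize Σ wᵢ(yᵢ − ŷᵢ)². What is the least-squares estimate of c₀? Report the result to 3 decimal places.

c₀ = -1.601

Normal-equation sums: Σwᵢ·x·x = 373, Σwᵢ·x = 37, Σwᵢ·1 = 7.
Right-hand side: Σwᵢ·x·y = -1156, Σwᵢ·y = -120.
det = 373·7 − 37² = 1242.
c₁ = ((-1156)·7 − 37·(-120))/1242 = -1826/621; c₀ = (373·(-120) − 37·(-1156))/1242 = -994/621.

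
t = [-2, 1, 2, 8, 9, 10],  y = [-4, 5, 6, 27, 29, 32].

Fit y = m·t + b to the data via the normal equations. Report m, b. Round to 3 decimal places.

Entries of MᵀM: Σt·t = 254, Σt = 28, Σ1 = 6.
For Mᵀy: Σt·y = 822, Σy = 95.
Eliminating b: 6·(row 1) − 28·(row 2) gives 740·m = 6·822 − 28·95 = 2272, so m = 568/185.
Then b = (95 − 28·(568/185))/6 = 557/370.

m = 3.070, b = 1.505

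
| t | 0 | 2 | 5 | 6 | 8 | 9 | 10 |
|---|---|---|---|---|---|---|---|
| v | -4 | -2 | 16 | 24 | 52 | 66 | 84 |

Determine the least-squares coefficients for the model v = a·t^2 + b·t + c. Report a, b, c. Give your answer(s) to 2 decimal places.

a = 0.98, b = -1.03, c = -3.97

Entries of XᵀX: Σt^2·t^2 = 22594, Σt^2·t = 2590, Σt^2 = 310, Σt·t = 310, Σt = 40, Σ1 = 7.
For Xᵀv: Σt^2·v = 18330, Σt·v = 2070, Σv = 236.
XᵀX·[a, b, c]ᵀ = Xᵀv becomes [[22594, 2590, 310]; [2590, 310, 40]; [310, 40, 7]]·[a, b, c]ᵀ = [18330, 2070, 236]ᵀ.
Row-reducing yields a = 425/432, b = -445/432, c = -857/216.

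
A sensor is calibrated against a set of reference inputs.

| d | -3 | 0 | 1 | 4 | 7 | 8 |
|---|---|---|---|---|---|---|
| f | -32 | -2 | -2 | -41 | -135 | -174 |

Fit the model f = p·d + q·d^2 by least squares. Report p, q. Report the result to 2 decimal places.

Sums needed: Σd·d = 139, Σd·d^2 = 893, Σd^2·d^2 = 6835.
Right-hand side: Σd·f = -2407, Σd^2·f = -18697.
det = 139·6835 − 893² = 152616.
p = ((-2407)·6835 − 893·(-18697))/152616 = 30572/19077; q = (139·(-18697) − 893·(-2407))/152616 = -56179/19077.

p = 1.60, q = -2.94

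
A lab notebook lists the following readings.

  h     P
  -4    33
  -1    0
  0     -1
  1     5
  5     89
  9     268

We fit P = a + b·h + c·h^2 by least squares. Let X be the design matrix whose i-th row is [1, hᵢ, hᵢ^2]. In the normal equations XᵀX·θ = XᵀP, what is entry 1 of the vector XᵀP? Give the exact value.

394

Entry 1 ↔ basis 1, so (XᵀP)_{1} = Σᵢ Pᵢ = (1)·(33) + (1)·(0) + (1)·(-1) + (1)·(5) + (1)·(89) + (1)·(268) = 394.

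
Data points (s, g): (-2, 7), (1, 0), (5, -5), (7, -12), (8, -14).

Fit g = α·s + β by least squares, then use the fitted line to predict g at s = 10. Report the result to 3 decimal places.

AᵀA·[α, β]ᵀ = Aᵀg reads: 143·α + 19·β = -235;  19·α + 5·β = -24.
Eliminating β: 5·(row 1) − 19·(row 2) gives 354·α = 5·(-235) − 19·(-24) = -719, so α = -719/354.
Then β = ((-24) − 19·(-719/354))/5 = 1033/354.
At s = 10: ĝ = (-719/354)·(10) + (1033/354)·(1) = -6157/354.

ĝ = -17.393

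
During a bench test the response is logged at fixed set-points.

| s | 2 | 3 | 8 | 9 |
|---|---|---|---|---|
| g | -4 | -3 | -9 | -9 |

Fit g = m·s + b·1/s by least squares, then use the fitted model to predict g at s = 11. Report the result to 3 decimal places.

ĝ = -11.300

Sums needed: Σs·s = 158, Σs·1/s = 4, Σ1/s·1/s = 2017/5184.
Moment sums: Σs·g = -170, Σ1/s·g = -41/8.
det = 158·(2017/5184) − 4² = 117871/2592.
m = ((-170)·(2017/5184) − 4·(-41/8))/(117871/2592) = -118309/117871; b = (158·(-41/8) − 4·(-170))/(117871/2592) = -336312/117871.
At s = 11: ĝ = (-118309/117871)·(11) + (-336312/117871)·(1/11) = -14651701/1296581.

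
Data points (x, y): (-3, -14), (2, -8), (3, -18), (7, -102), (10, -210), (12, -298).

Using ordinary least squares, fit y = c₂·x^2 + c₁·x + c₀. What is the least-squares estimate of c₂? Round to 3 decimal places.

c₂ = -2.026

Forming MᵀM = [[33315, 3079, 315]; [3079, 315, 31]; [315, 31, 6]] and Mᵀy = [-69230, -6418, -650]ᵀ gives MᵀM·[c₂, c₁, c₀]ᵀ = Mᵀy.
Solving the 3×3 system (Gaussian elimination) gives c₂ = -497159/245432, c₁ = -189325/245432, c₀ = 61320/30679.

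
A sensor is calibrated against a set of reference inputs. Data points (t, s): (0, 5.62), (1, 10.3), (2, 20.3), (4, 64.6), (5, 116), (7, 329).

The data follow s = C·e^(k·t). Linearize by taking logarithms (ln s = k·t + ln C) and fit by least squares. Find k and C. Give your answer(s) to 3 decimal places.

k = 0.585, C = 5.923

Linearized form: ln s = k·t + ln C. From the 6 transformed points,
XᵀX = [[95.0000, 19.0000]; [19.0000, 6]], rhs = [89.3666, 21.7870]ᵀ  (here Σt = 19.0000, Σ(t)² = 95.0000, Σln s = 21.7870, Σt·ln s = 89.3666).
Slope k = (n·Σt·ln s − Σt·Σln s)/(n·Σ(t)² − (Σt)²) = (6·89.3666 − 19.0000·21.7870)/209.0000 = 0.58492; ln C = (Σln s − k·Σt)/n = 1.77893, so C = exp(1.77893) = 5.92350.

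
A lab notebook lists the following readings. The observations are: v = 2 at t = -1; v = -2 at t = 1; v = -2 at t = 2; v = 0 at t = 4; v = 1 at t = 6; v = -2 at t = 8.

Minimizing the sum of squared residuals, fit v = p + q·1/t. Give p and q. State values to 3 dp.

With design matrix M, MᵀM = [[6, 25/24]; [25/24, 1357/576]] and Mᵀv = [-3, -61/12]ᵀ.
Eliminating q: (1357/576)·(row 1) − (25/24)·(row 2) gives (7517/576)·p = (1357/576)·(-3) − (25/24)·(-61/12) = -1021/576, so p = -1021/7517.
Then q = ((-61/12) − (25/24)·(-1021/7517))/(1357/576) = -15768/7517.

p = -0.136, q = -2.098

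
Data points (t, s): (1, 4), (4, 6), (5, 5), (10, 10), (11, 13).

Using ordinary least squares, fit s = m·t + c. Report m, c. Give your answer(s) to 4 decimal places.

m = 0.8531, c = 2.3107

The normal system XᵀX·[m, c]ᵀ = Xᵀs is [[263, 31]; [31, 5]]·[m, c]ᵀ = [296, 38]ᵀ.
Determinant 263·5 − 31² = 354.
m = (296·5 − 31·38)/354 = 151/177; c = (263·38 − 31·296)/354 = 409/177.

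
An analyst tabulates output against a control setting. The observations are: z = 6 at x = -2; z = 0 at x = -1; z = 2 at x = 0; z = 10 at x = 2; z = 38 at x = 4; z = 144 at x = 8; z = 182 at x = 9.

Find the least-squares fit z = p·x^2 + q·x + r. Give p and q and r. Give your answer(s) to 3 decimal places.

Sums needed: Σx^2·x^2 = 10946, Σx^2·x = 1304, Σx^2 = 170, Σx·x = 170, Σx = 20, Σ1 = 7.
And Σx^2·z = 24630, Σx·z = 2950, Σz = 382.
So MᵀM·[p, q, r]ᵀ = Mᵀz: [[10946, 1304, 170]; [1304, 170, 20]; [170, 20, 7]]·[p, q, r]ᵀ = [24630, 2950, 382]ᵀ.
Inverting the 3×3 Gram matrix, [p, q, r]ᵀ = [370715/174657, 188395/174657, -3356/58219]ᵀ.

p = 2.123, q = 1.079, r = -0.058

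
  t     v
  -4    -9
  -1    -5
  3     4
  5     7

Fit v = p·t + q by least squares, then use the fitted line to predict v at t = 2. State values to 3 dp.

With design matrix A, AᵀA = [[51, 3]; [3, 4]] and Aᵀv = [88, -3]ᵀ.
Δ = 51·4 − 3² = 195.
p = (88·4 − 3·(-3))/195 = 361/195; q = (51·(-3) − 3·88)/195 = -139/65.
At t = 2: v̂ = (361/195)·(2) + (-139/65)·(1) = 61/39.

v̂ = 1.564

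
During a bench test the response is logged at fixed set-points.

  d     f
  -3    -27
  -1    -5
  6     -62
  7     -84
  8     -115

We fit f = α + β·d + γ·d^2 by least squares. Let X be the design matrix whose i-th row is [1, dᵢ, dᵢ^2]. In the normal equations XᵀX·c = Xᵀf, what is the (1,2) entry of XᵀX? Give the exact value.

17

Row 1 ↔ basis 1, column 2 ↔ basis d, so (XᵀX)_{1,2} = Σᵢ d = (1)·(-3) + (1)·(-1) + (1)·(6) + (1)·(7) + (1)·(8) = 17.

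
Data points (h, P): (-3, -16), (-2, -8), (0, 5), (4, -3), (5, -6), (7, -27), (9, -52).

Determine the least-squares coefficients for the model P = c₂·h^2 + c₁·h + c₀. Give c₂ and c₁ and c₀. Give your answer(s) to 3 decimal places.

Sums needed: Σh^2·h^2 = 9940, Σh^2·h = 1226, Σh^2 = 184, Σh·h = 184, Σh = 20, Σ1 = 7.
Moment sums: Σh^2·P = -5909, Σh·P = -635, ΣP = -107.
Normal equations: [[9940, 1226, 184]; [1226, 184, 20]; [184, 20, 7]]·[c₂, c₁, c₀]ᵀ = [-5909, -635, -107]ᵀ.
Inverting the 3×3 Gram matrix, [c₂, c₁, c₀]ᵀ = [-189245/183174, 569215/183174, 91361/30529]ᵀ.

c₂ = -1.033, c₁ = 3.108, c₀ = 2.993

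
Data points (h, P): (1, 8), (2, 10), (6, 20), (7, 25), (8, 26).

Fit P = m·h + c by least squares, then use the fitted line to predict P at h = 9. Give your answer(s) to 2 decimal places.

The normal system XᵀX·[m, c]ᵀ = XᵀP is [[154, 24]; [24, 5]]·[m, c]ᵀ = [531, 89]ᵀ.
Eliminating c: 5·(row 1) − 24·(row 2) gives 194·m = 5·531 − 24·89 = 519, so m = 519/194.
Then c = (89 − 24·(519/194))/5 = 481/97.
At h = 9: P̂ = (519/194)·(9) + (481/97)·(1) = 5633/194.

P̂ = 29.04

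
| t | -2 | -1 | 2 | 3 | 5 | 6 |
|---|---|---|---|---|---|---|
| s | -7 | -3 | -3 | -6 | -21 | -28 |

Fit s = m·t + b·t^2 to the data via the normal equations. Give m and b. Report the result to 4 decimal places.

The normal equations are: 79·m + 367·b = -280;  367·m + 2035·b = -1630.
Δ = 79·2035 − 367² = 26076.
m = ((-280)·2035 − 367·(-1630))/26076 = 4735/4346; b = (79·(-1630) − 367·(-280))/26076 = -4335/4346.

m = 1.0895, b = -0.9975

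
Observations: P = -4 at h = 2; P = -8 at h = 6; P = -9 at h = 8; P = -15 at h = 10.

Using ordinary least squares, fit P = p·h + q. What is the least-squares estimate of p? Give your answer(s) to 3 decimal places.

Forming AᵀA = [[204, 26]; [26, 4]] and AᵀP = [-278, -36]ᵀ gives AᵀA·[p, q]ᵀ = AᵀP.
Determinant 204·4 − 26² = 140.
p = ((-278)·4 − 26·(-36))/140 = -44/35; q = (204·(-36) − 26·(-278))/140 = -29/35.

p = -1.257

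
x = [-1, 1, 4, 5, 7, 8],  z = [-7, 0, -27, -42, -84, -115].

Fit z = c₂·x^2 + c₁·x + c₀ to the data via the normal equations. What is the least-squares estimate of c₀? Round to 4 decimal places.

The normal system AᵀA·[c₂, c₁, c₀]ᵀ = Aᵀz is [[7380, 1044, 156]; [1044, 156, 24]; [156, 24, 6]]·[c₂, c₁, c₀]ᵀ = [-12965, -1819, -275]ᵀ.
Row-reducing yields c₂ = -391/192, c₁ = 727/320, c₀ = -947/480.

c₀ = -1.9729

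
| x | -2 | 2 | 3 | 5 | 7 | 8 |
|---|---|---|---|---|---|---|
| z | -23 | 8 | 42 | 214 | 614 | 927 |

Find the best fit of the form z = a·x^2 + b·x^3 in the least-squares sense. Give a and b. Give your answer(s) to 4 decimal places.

a = -1.3839, b = 1.9851

Sums needed: Σx^2·x^2 = 7235, Σx^2·x^3 = 52943, Σx^3·x^3 = 396275.
And Σx^2·z = 95082, Σx^3·z = 713358.
Normal equations: [[7235, 52943]; [52943, 396275]]·[a, b]ᵀ = [95082, 713358]ᵀ.
Eliminating b: 396275·(row 1) − 52943·(row 2) gives 64088376·a = 396275·95082 − 52943·713358 = -88693044, so a = -671917/485518.
Then b = (713358 − 52943·(-671917/485518))/396275 = 10601567/5340698.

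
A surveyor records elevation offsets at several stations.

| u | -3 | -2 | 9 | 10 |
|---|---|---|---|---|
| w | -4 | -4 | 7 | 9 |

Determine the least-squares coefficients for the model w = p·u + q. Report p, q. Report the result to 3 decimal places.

p = 1.000, q = -1.500

Compute the Gram sums: Σu·u = 194, Σu = 14, Σ1 = 4.
Right-hand side: Σu·w = 173, Σw = 8.
So MᵀM·[p, q]ᵀ = Mᵀw: [[194, 14]; [14, 4]]·[p, q]ᵀ = [173, 8]ᵀ.
Δ = 194·4 − 14² = 580.
p = (173·4 − 14·8)/580 = 1; q = (194·8 − 14·173)/580 = -3/2.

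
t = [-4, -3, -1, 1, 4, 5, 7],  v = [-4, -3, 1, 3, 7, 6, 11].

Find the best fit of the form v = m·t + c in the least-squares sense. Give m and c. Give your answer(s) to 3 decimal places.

With design matrix X, XᵀX = [[117, 9]; [9, 7]] and Xᵀv = [162, 21]ᵀ.
Eliminating c: 7·(row 1) − 9·(row 2) gives 738·m = 7·162 − 9·21 = 945, so m = 105/82.
Then c = (21 − 9·(105/82))/7 = 111/82.

m = 1.280, c = 1.354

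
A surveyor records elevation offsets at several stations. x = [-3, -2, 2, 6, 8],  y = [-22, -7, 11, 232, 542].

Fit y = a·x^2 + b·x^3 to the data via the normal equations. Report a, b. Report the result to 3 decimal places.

AᵀA·[a, b]ᵀ = Aᵀy reads: 5505·a + 40301·b = 42858;  40301·a + 309657·b = 328354.
Determinant 5505·309657 − 40301² = 80491184.
a = (42858·309657 − 40301·328354)/80491184 = 2392822/5030699; b = (5505·328354 − 40301·42858)/80491184 = 5023032/5030699.

a = 0.476, b = 0.998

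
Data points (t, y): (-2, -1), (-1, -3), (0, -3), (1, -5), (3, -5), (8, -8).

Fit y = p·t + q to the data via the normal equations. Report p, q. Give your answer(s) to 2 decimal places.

p = -0.63, q = -3.22

Forming XᵀX = [[79, 9]; [9, 6]] and Xᵀy = [-79, -25]ᵀ gives XᵀX·[p, q]ᵀ = Xᵀy.
det = 79·6 − 9² = 393.
p = ((-79)·6 − 9·(-25))/393 = -83/131; q = (79·(-25) − 9·(-79))/393 = -1264/393.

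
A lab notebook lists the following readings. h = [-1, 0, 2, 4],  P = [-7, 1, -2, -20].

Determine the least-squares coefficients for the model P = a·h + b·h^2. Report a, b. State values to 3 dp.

Forming MᵀM = [[21, 71]; [71, 273]] and MᵀP = [-77, -335]ᵀ gives MᵀM·[a, b]ᵀ = MᵀP.
det = 21·273 − 71² = 692.
a = ((-77)·273 − 71·(-335))/692 = 691/173; b = (21·(-335) − 71·(-77))/692 = -392/173.

a = 3.994, b = -2.266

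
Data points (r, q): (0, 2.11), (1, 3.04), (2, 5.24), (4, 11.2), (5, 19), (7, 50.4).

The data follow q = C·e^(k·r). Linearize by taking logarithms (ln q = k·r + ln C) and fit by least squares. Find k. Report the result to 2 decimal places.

k = 0.45

With ln qᵢ as the transformed response and rᵢ as the regressor:
AᵀA = [[95.0000, 19.0000]; [19.0000, 6]], rhs = [56.2503, 12.7952]ᵀ  (here Σr = 19.0000, Σ(r)² = 95.0000, Σln q = 12.7952, Σr·ln q = 56.2503).
Solving (det = 209.0000): k = 0.45164, ln C = 0.70234.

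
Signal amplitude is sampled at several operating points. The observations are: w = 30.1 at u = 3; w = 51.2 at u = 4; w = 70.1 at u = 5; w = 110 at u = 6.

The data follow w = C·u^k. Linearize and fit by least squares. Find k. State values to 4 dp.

Taking logs, ln w = k·ln u + ln C, so regress ln w on ln u.
Σln u = 5.8861, Σ(ln u)² = 8.9295, Σln w = 16.2907, Σln u·ln w = 24.4585.
Equations: 8.9295·k + 5.8861·ln C = 24.4585;  5.8861·k + 4·ln C = 16.2907.
Solving (det = 1.0716): k = 1.81532, ln C = 1.40137.

k = 1.8153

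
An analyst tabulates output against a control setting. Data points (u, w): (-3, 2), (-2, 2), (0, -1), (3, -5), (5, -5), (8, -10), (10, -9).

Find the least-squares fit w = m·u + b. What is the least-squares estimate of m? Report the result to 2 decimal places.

m = -0.96

XᵀX·[m, b]ᵀ = Xᵀw reads: 211·m + 21·b = -220;  21·m + 7·b = -26.
Eliminating b: 7·(row 1) − 21·(row 2) gives 1036·m = 7·(-220) − 21·(-26) = -994, so m = -71/74.
Then b = ((-26) − 21·(-71/74))/7 = -433/518.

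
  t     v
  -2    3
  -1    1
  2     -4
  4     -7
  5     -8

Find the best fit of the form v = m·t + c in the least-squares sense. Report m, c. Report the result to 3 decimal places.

m = -1.586, c = -0.462

With design matrix A, AᵀA = [[50, 8]; [8, 5]] and Aᵀv = [-83, -15]ᵀ.
Eliminating c: 5·(row 1) − 8·(row 2) gives 186·m = 5·(-83) − 8·(-15) = -295, so m = -295/186.
Then c = ((-15) − 8·(-295/186))/5 = -43/93.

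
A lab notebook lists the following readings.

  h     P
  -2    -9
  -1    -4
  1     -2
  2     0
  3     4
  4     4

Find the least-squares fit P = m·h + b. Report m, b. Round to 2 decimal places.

m = 2.09, b = -3.61

AᵀA·[m, b]ᵀ = AᵀP reads: 35·m + 7·b = 48;  7·m + 6·b = -7.
Eliminating b: 6·(row 1) − 7·(row 2) gives 161·m = 6·48 − 7·(-7) = 337, so m = 337/161.
Then b = ((-7) − 7·(337/161))/6 = -83/23.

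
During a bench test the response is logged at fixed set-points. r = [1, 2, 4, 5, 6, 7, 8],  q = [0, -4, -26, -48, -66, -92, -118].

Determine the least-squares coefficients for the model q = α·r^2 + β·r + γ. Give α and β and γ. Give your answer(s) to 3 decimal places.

α = -1.842, β = -0.581, γ = 3.485

Compute the Gram sums: Σr^2·r^2 = 8691, Σr^2·r = 1269, Σr^2 = 195, Σr·r = 195, Σr = 33, Σ1 = 7.
Right-hand side: Σr^2·q = -16068, Σr·q = -2336, Σq = -354.
XᵀX·[α, β, γ]ᵀ = Xᵀq becomes [[8691, 1269, 195]; [1269, 195, 33]; [195, 33, 7]]·[α, β, γ]ᵀ = [-16068, -2336, -354]ᵀ.
Solving the 3×3 system (Gaussian elimination) gives α = -1109/602, β = -1049/1806, γ = 1049/301.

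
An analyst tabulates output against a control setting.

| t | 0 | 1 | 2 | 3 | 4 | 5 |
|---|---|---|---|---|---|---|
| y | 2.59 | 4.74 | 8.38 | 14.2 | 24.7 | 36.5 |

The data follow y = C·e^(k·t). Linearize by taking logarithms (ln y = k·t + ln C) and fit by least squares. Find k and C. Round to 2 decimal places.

Taking logs, ln y = k·t + ln C, so regress ln y on t.
Σt = 15.0000, Σ(t)² = 55.0000, Σln y = 14.0909, Σt·ln y = 44.5812.
Equations: 55.0000·k + 15.0000·ln C = 44.5812;  15.0000·k + 6·ln C = 14.0909.
Δ = 55.0000·6 − (15.0000)² = 105.0000; k = (44.5812·6 − 15.0000·14.0909)/105.0000 = 0.53451, ln C = (55.0000·14.0909 − 15.0000·44.5812)/105.0000 = 1.01220, so C = exp(1.01220) = 2.75165.

k = 0.53, C = 2.75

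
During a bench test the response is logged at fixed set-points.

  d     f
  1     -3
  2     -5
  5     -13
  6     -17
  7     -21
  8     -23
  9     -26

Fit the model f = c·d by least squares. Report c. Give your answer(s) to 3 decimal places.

XᵀX·[c]ᵀ = Xᵀf reads: 260·c = -745.
(Σd·d = 260, Σd·f = -745.)
c = (-745)/260 = -2.86538.

c = -2.865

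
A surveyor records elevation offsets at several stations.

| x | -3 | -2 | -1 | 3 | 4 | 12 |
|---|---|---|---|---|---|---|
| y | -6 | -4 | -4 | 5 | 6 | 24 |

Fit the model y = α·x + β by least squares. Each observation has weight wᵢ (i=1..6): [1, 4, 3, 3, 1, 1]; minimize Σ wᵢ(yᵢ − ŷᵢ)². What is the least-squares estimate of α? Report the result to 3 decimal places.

α = 1.992

AᵀWA·[α, β]ᵀ = AᵀWy reads: 215·α + 11·β = 419;  11·α + 13·β = 11.
(Σwᵢ·x·x = 215, Σwᵢ·x = 11, Σwᵢ·1 = 13, Σwᵢ·x·y = 419, Σwᵢ·y = 11.)
det = 215·13 − 11² = 2674.
α = (419·13 − 11·11)/2674 = 2663/1337; β = (215·11 − 11·419)/2674 = -1122/1337.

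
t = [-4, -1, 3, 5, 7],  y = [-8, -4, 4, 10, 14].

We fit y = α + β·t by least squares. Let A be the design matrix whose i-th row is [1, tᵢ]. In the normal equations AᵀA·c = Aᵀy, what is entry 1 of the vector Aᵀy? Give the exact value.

16

Entry 1 ↔ basis 1, so (Aᵀy)_{1} = Σᵢ yᵢ = (1)·(-8) + (1)·(-4) + (1)·(4) + (1)·(10) + (1)·(14) = 16.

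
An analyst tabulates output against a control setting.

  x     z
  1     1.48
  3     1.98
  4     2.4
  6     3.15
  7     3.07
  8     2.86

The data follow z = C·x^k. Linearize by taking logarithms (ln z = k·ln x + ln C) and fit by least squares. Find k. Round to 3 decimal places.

k = 0.370

Let Y = ln z. Fitting Y = k·ln x + ln C by least squares:
Σln x = 8.3020, Σ(ln x)² = 14.4498, Σln z = 5.2705, Σln x·ln z = 8.3878.
Equations: 14.4498·k + 8.3020·ln C = 8.3878;  8.3020·k + 6·ln C = 5.2705.
Solving (det = 17.7753): k = 0.36966, ln C = 0.36693.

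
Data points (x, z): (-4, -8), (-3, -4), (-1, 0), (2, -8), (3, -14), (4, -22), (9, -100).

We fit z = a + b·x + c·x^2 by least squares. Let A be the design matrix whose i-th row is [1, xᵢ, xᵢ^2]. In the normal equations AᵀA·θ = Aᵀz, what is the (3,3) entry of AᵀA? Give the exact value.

Row 3 ↔ basis x^2, column 3 ↔ basis x^2, so (AᵀA)_{3,3} = Σᵢ (x^2)·(x^2) = (16)·(16) + (9)·(9) + (1)·(1) + (4)·(4) + (9)·(9) + (16)·(16) + (81)·(81) = 7252.

7252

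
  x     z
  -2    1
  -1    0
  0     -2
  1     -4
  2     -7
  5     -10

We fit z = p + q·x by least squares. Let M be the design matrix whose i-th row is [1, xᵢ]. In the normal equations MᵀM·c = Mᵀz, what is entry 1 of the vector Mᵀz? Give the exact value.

-22

Entry 1 ↔ basis 1, so (Mᵀz)_{1} = Σᵢ zᵢ = (1)·(1) + (1)·(0) + (1)·(-2) + (1)·(-4) + (1)·(-7) + (1)·(-10) = -22.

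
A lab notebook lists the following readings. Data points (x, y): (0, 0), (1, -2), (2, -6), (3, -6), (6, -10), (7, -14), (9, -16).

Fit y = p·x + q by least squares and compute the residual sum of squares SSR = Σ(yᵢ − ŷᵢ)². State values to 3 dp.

SSR = 6.664

The normal equations are: 180·p + 28·q = -334;  28·p + 7·q = -54.
(Σx·x = 180, Σx = 28, Σ1 = 7, Σx·y = -334, Σy = -54.)
det = 180·7 − 28² = 476.
p = ((-334)·7 − 28·(-54))/476 = -59/34; q = (180·(-54) − 28·(-334))/476 = -92/119.
Residuals: 92/119, 121/238, -209/119, -5/238, 141/119, -257/238, 93/238; SSR = 793/119.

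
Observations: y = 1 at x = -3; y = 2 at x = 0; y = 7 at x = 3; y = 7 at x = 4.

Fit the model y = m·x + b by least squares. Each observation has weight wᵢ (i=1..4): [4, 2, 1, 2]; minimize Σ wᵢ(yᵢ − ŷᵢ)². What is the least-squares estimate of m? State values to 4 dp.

m = 0.8873

Normal-equation sums: Σwᵢ·x·x = 77, Σwᵢ·x = -1, Σwᵢ·1 = 9.
Moment sums: Σwᵢ·x·y = 65, Σwᵢ·y = 29.
AᵀWA·[m, b]ᵀ = AᵀWy becomes [[77, -1]; [-1, 9]]·[m, b]ᵀ = [65, 29]ᵀ.
Eliminating b: 9·(row 1) − (-1)·(row 2) gives 692·m = 9·65 − (-1)·29 = 614, so m = 307/346.
Then b = (29 − (-1)·(307/346))/9 = 1149/346.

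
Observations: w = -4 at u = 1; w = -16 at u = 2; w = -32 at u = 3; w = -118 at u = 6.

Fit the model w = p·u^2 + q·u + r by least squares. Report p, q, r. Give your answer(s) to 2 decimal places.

The normal equations are: 1394·p + 252·q + 50·r = -4604;  252·p + 50·q + 12·r = -840;  50·p + 12·q + 4·r = -170.
(Σu^2·u^2 = 1394, Σu^2·u = 252, Σu^2 = 50, Σu·u = 50, Σu = 12, Σ1 = 4, Σu^2·w = -4604, Σu·w = -840, Σw = -170.)
Inverting the 3×3 Gram matrix, [p, q, r]ᵀ = [-523/181, -456/181, 213/181]ᵀ.

p = -2.89, q = -2.52, r = 1.18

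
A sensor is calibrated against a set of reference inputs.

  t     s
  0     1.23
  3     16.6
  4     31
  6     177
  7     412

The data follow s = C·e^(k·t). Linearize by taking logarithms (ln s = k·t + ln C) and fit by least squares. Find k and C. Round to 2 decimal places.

Let Y = ln s. Fitting Y = k·t + ln C by least squares:
Σt = 20.0000, Σ(t)² = 110.0000, Σln s = 17.6476, Σt·ln s = 95.3682.
Equations: 110.0000·k + 20.0000·ln C = 95.3682;  20.0000·k + 5·ln C = 17.6476.
Solving (det = 150.0000): k = 0.82593, ln C = 0.22579, so C = exp(0.22579) = 1.25332.

k = 0.83, C = 1.25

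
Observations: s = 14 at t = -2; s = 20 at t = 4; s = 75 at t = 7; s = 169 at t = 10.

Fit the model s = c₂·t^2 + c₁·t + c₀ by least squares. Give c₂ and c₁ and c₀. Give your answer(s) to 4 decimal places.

c₂ = 2.0025, c₁ = -3.1429, c₀ = -0.1778

From the data, Σt^2·t^2 = 12673, Σt^2·t = 1399, Σt^2 = 169, Σt·t = 169, Σt = 19, Σ1 = 4.
And Σt^2·s = 20951, Σt·s = 2267, Σs = 278.
MᵀM·[c₂, c₁, c₀]ᵀ = Mᵀs becomes [[12673, 1399, 169]; [1399, 169, 19]; [169, 19, 4]]·[c₂, c₁, c₀]ᵀ = [20951, 2267, 278]ᵀ.
Inverting the 3×3 Gram matrix, [c₂, c₁, c₀]ᵀ = [793/396, -6223/1980, -8/45]ᵀ.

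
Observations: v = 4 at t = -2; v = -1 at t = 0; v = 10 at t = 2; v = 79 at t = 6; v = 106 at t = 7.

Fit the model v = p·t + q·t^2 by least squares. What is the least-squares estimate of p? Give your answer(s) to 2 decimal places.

p = 1.59

Compute the Gram sums: Σt·t = 93, Σt·t^2 = 559, Σt^2·t^2 = 3729.
For Mᵀv: Σt·v = 1228, Σt^2·v = 8094.
Determinant 93·3729 − 559² = 34316.
p = (1228·3729 − 559·8094)/34316 = 27333/17158; q = (93·8094 − 559·1228)/34316 = 33145/17158.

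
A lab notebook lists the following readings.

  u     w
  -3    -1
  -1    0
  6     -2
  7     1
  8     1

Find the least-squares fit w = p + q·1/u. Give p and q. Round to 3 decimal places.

From the data, Σ1 = 5, Σ1/u = -151/168, Σ1/u·1/u = 33161/28224.
For Aᵀw: Σw = -1, Σ1/u·w = 15/56.
AᵀA·[p, q]ᵀ = Aᵀw becomes [[5, -151/168]; [-151/168, 33161/28224]]·[p, q]ᵀ = [-1, 15/56]ᵀ.
Determinant 5·(33161/28224) − (-151/168)² = 11917/2352.
p = ((-1)·(33161/28224) − (-151/168)·(15/56))/(11917/2352) = -13183/71502; q = (5·(15/56) − (-151/168)·(-1))/(11917/2352) = 1036/11917.

p = -0.184, q = 0.087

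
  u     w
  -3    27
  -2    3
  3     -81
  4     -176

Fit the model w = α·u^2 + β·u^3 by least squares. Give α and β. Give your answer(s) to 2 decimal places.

Sums needed: Σu^2·u^2 = 434, Σu^2·u^3 = 992, Σu^3·u^3 = 5618.
For Aᵀw: Σu^2·w = -3290, Σu^3·w = -14204.
So AᵀA·[α, β]ᵀ = Aᵀw: [[434, 992]; [992, 5618]]·[α, β]ᵀ = [-3290, -14204]ᵀ.
Δ = 434·5618 − 992² = 1454148.
α = ((-3290)·5618 − 992·(-14204))/1454148 = -366071/121179; β = (434·(-14204) − 992·(-3290))/1454148 = -7798/3909.

α = -3.02, β = -1.99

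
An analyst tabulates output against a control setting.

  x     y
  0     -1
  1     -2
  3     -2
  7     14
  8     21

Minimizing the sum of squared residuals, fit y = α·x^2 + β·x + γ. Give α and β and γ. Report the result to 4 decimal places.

α = 0.6133, β = -2.1831, γ = -0.7923

The normal equations are: 6579·α + 883·β + 123·γ = 2010;  883·α + 123·β + 19·γ = 258;  123·α + 19·β + 5·γ = 30.
Inverting the 3×3 Gram matrix, [α, β, γ]ᵀ = [1491/2431, -5307/2431, -1926/2431]ᵀ.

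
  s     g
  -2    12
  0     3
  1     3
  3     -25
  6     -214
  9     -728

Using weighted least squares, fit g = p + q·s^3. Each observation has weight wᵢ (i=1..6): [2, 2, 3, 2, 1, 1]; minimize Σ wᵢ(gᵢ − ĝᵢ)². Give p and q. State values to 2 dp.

p = 3.32, q = -1.00

Forming AᵀWA = [[11, 986]; [986, 579686]] and AᵀWg = [-953, -578469]ᵀ gives AᵀWA·[p, q]ᵀ = AᵀWg.
Determinant 11·579686 − 986² = 5404350.
p = ((-953)·579686 − 986·(-578469))/5404350 = 8964838/2702175; q = (11·(-578469) − 986·(-953))/5404350 = -5423501/5404350.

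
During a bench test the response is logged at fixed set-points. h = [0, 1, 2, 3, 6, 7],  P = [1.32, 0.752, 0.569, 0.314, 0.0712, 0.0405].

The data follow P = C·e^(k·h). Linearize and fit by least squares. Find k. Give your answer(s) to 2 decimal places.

Taking logs, ln P = k·h + ln C, so regress ln P on h.
Sums: Σh = 19.0000, Σ(h)² = 99.0000, Σln P = -7.5783, Σh·ln P = -43.1866.
Normal system: [[99.0000, 19.0000]; [19.0000, 6]]·[k, ln C]ᵀ = [-43.1866, -7.5783]ᵀ.
Slope k = (n·Σh·ln P − Σh·Σln P)/(n·Σ(h)² − (Σh)²) = (6·-43.1866 − 19.0000·-7.5783)/233.0000 = -0.49413; ln C = (Σln P − k·Σh)/n = 0.30167.

k = -0.49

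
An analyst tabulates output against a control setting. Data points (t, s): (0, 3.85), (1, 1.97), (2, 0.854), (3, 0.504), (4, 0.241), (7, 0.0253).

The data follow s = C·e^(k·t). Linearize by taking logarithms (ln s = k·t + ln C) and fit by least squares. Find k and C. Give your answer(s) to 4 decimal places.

Taking logs, ln s = k·t + ln C, so regress ln s on t.
XᵀX = [[79.0000, 17.0000]; [17.0000, 6]], rhs = [-33.1236, -3.9168]ᵀ  (here Σt = 17.0000, Σ(t)² = 79.0000, Σln s = -3.9168, Σt·ln s = -33.1236).
Δ = 79.0000·6 − (17.0000)² = 185.0000; k = (-33.1236·6 − 17.0000·-3.9168)/185.0000 = -0.71436, ln C = (79.0000·-3.9168 − 17.0000·-33.1236)/185.0000 = 1.37121, so C = exp(1.37121) = 3.94012.

k = -0.7144, C = 3.9401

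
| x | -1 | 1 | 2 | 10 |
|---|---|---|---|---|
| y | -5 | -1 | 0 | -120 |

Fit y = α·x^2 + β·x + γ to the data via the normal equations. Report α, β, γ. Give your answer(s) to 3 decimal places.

Compute the Gram sums: Σx^2·x^2 = 10018, Σx^2·x = 1008, Σx^2 = 106, Σx·x = 106, Σx = 12, Σ1 = 4.
For Aᵀy: Σx^2·y = -12006, Σx·y = -1196, Σy = -126.
Solving the 3×3 system (Gaussian elimination) gives α = -1409/951, β = 4626/1585, γ = -4724/4755.

α = -1.482, β = 2.919, γ = -0.993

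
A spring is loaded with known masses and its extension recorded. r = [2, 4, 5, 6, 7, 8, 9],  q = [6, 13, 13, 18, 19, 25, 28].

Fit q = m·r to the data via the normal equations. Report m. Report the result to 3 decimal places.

m = 2.989

Normal-equation sums: Σr·r = 275.
Moment sums: Σr·q = 822.
AᵀA·[m]ᵀ = Aᵀq becomes [[275]]·[m]ᵀ = [822]ᵀ.
m = 822/275 = 2.98909.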